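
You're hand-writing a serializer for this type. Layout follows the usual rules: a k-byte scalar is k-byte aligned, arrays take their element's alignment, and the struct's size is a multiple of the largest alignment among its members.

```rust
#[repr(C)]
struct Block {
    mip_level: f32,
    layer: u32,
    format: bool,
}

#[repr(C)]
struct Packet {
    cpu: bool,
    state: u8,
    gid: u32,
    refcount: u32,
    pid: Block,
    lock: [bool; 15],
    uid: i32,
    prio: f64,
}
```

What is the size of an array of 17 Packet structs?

952

Block: mip_level at 0 (size 4, align 4) → ends 4; layer at 4 (size 4, align 4) → ends 8; format at 8 (size 1, align 1) → ends 9; tail pad 3 to reach multiple of 4; total 12 bytes, alignment 4
cpu at 0 (size 1, align 1) → ends 1
state at 1 (size 1, align 1) → ends 2
pad 2 to align 4 for gid
gid at 4 (size 4, align 4) → ends 8
refcount at 8 (size 4, align 4) → ends 12
pid at 12 (size 12, align 4) → ends 24
lock at 24 (size 15, align 1) → ends 39
pad 1 to align 4 for uid
uid at 40 (size 4, align 4) → ends 44
pad 4 to align 8 for prio
prio at 48 (size 8, align 8) → ends 56
total 56 bytes, alignment 8
array of 17: 17 × 56 = 952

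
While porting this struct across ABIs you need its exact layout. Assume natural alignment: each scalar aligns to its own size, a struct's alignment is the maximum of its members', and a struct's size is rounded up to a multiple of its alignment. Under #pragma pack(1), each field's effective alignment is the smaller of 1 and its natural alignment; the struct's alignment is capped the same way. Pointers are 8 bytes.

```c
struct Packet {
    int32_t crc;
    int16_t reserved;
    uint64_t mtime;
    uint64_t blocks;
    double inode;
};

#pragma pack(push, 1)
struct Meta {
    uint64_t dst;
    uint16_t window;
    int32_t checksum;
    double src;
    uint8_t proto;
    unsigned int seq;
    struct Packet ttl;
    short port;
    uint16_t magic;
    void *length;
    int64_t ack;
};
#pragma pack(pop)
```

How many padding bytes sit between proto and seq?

0

Packet: 0..4  crc  (4B, 4-aligned); 4..6  reserved  (2B, 2-aligned); 6..8  -- padding (2B); 8..16  mtime  (8B, 8-aligned); 16..24  blocks  (8B, 8-aligned); 24..32  inode  (8B, 8-aligned); sizeof = 32, alignof = 8
0..8  dst  (8B, 1-aligned)
8..10  window  (2B, 1-aligned)
10..14  checksum  (4B, 1-aligned)
14..22  src  (8B, 1-aligned)
22..23  proto  (1B, 1-aligned)
23..27  seq  (4B, 1-aligned)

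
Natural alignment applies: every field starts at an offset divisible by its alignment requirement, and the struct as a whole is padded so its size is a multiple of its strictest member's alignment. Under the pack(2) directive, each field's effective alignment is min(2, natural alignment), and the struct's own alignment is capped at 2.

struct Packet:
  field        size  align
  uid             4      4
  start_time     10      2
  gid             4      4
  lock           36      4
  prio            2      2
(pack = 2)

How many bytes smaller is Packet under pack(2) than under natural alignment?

4

natural layout:
  @0: uid [4B, align 4] → 4
  @4: start_time [10B, align 2] → 14
  +2 pad (align 4)
  @16: gid [4B, align 4] → 20
  @20: lock [36B, align 4] → 56
  @56: prio [2B, align 2] → 58
  +2 tail pad (align 4)
  size 60, align 4
packed(2) layout:
  @0: uid [4B, align 2] → 4
  @4: start_time [10B, align 2] → 14
  @14: gid [4B, align 2] → 18
  @18: lock [36B, align 2] → 54
  @54: prio [2B, align 2] → 56
  size 56, align 2
60 − 56 = 4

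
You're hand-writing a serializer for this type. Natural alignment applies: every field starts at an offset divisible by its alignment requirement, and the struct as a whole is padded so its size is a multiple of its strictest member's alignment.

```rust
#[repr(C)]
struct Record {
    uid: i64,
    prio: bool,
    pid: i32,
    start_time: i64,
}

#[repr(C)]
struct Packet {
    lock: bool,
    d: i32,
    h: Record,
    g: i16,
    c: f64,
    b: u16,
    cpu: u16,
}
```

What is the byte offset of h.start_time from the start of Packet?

24

Record: uid at 0 (size 8, align 8) → ends 8; prio at 8 (size 1, align 1) → ends 9; pad 3 to align 4 for pid; pid at 12 (size 4, align 4) → ends 16; start_time at 16 (size 8, align 8) → ends 24; total 24 bytes, alignment 8
lock at 0 (size 1, align 1) → ends 1
pad 3 to align 4 for d
d at 4 (size 4, align 4) → ends 8
h at 8 (size 24, align 8) → ends 32
within Record: start_time at 16
8 + 16 = 24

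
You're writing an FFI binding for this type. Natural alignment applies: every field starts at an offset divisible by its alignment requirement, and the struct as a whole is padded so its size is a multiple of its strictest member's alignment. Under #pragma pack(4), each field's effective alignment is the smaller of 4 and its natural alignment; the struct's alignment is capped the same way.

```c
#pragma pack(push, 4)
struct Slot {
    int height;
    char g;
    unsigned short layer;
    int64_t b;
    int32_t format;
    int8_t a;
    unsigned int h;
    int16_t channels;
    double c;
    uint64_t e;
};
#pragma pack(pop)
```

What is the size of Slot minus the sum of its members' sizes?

6

height at 0 (size 4, align 4) → ends 4
g at 4 (size 1, align 1) → ends 5
pad 1 to align 2 for layer
layer at 6 (size 2, align 2) → ends 8
b at 8 (size 8, align 4) → ends 16
format at 16 (size 4, align 4) → ends 20
a at 20 (size 1, align 1) → ends 21
pad 3 to align 4 for h
h at 24 (size 4, align 4) → ends 28
channels at 28 (size 2, align 2) → ends 30
pad 2 to align 4 for c
c at 32 (size 8, align 4) → ends 40
e at 40 (size 8, align 4) → ends 48
total 48 bytes, alignment 4
data bytes 42, size 48 → padding 6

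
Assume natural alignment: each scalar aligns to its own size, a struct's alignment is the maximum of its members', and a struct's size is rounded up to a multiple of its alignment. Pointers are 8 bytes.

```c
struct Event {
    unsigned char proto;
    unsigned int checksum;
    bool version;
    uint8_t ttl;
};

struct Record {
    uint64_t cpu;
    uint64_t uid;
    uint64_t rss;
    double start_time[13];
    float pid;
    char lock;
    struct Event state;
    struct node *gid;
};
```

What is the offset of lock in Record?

Event: @0: proto [1B, align 1] → 1; +3 pad (align 4); @4: checksum [4B, align 4] → 8; @8: version [1B, align 1] → 9; @9: ttl [1B, align 1] → 10; +2 tail pad (align 4); size 12, align 4
@0: cpu [8B, align 8] → 8
@8: uid [8B, align 8] → 16
@16: rss [8B, align 8] → 24
@24: start_time [104B, align 8] → 128
@128: pid [4B, align 4] → 132
@132: lock [1B, align 1] → 133

132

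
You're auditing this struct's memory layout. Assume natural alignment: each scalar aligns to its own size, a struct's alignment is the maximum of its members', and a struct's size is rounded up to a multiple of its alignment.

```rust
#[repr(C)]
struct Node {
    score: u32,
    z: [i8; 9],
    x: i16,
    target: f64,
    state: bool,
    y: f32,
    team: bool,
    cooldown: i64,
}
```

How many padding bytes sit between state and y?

3

0..4  score  (4B, 4-aligned)
4..13  z  (9B, 1-aligned)
13..14  -- padding (1B)
14..16  x  (2B, 2-aligned)
16..24  target  (8B, 8-aligned)
24..25  state  (1B, 1-aligned)
25..28  -- padding (3B)
28..32  y  (4B, 4-aligned)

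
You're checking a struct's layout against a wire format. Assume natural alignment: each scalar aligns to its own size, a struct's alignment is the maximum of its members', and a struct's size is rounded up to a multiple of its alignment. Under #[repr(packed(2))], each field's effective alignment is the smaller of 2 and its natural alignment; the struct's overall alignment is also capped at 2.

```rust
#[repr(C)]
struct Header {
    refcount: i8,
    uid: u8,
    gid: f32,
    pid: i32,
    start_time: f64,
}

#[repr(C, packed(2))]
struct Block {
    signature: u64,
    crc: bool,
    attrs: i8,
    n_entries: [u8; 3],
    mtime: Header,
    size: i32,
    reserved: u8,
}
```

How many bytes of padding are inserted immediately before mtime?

1

Header: 0..1  refcount  (1B, 1-aligned); 1..2  uid  (1B, 1-aligned); 2..4  -- padding (2B); 4..8  gid  (4B, 4-aligned); 8..12  pid  (4B, 4-aligned); 12..16  -- padding (4B); 16..24  start_time  (8B, 8-aligned); sizeof = 24, alignof = 8
0..8  signature  (8B, 2-aligned)
8..9  crc  (1B, 1-aligned)
9..10  attrs  (1B, 1-aligned)
10..13  n_entries  (3B, 1-aligned)
13..14  -- padding (1B)
14..38  mtime  (24B, 2-aligned)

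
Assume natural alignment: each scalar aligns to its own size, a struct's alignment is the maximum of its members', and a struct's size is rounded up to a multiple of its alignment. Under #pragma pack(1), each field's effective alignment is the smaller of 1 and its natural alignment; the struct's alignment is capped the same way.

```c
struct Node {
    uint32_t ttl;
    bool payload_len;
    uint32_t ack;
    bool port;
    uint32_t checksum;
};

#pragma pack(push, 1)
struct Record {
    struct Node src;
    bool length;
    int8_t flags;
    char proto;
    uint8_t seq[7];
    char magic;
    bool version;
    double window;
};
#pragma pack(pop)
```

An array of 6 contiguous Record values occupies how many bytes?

240

Node: ttl at 0 (size 4, align 4) → ends 4; payload_len at 4 (size 1, align 1) → ends 5; pad 3 to align 4 for ack; ack at 8 (size 4, align 4) → ends 12; port at 12 (size 1, align 1) → ends 13; pad 3 to align 4 for checksum; checksum at 16 (size 4, align 4) → ends 20; total 20 bytes, alignment 4
src at 0 (size 20, align 1) → ends 20
length at 20 (size 1, align 1) → ends 21
flags at 21 (size 1, align 1) → ends 22
proto at 22 (size 1, align 1) → ends 23
seq at 23 (size 7, align 1) → ends 30
magic at 30 (size 1, align 1) → ends 31
version at 31 (size 1, align 1) → ends 32
window at 32 (size 8, align 1) → ends 40
total 40 bytes, alignment 1
array of 6: 6 × 40 = 240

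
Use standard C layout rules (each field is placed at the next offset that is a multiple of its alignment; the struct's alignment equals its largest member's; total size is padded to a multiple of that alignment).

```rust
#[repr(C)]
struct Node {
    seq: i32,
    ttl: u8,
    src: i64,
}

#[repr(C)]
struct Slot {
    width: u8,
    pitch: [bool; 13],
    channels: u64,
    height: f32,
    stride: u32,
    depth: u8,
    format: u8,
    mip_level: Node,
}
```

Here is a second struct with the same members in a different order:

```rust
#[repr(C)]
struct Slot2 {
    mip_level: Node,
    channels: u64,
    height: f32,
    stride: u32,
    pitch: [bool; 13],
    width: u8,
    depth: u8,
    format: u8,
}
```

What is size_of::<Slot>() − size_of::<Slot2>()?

8

Node: seq at 0 (size 4, align 4) → ends 4; ttl at 4 (size 1, align 1) → ends 5; pad 3 to align 8 for src; src at 8 (size 8, align 8) → ends 16; total 16 bytes, alignment 8
width at 0 (size 1, align 1) → ends 1
pitch at 1 (size 13, align 1) → ends 14
pad 2 to align 8 for channels
channels at 16 (size 8, align 8) → ends 24
height at 24 (size 4, align 4) → ends 28
stride at 28 (size 4, align 4) → ends 32
depth at 32 (size 1, align 1) → ends 33
format at 33 (size 1, align 1) → ends 34
pad 6 to align 8 for mip_level
mip_level at 40 (size 16, align 8) → ends 56
total 56 bytes, alignment 8
— Slot2 —
mip_level at 0 (size 16, align 8) → ends 16
channels at 16 (size 8, align 8) → ends 24
height at 24 (size 4, align 4) → ends 28
stride at 28 (size 4, align 4) → ends 32
pitch at 32 (size 13, align 1) → ends 45
width at 45 (size 1, align 1) → ends 46
depth at 46 (size 1, align 1) → ends 47
format at 47 (size 1, align 1) → ends 48
total 48 bytes, alignment 8
56 − 48 = 8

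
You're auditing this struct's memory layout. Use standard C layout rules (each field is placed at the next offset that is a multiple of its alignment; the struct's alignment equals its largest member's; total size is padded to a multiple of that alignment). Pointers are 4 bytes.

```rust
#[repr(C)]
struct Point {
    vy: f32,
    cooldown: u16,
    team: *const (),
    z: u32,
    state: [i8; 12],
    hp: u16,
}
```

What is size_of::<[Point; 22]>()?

0..4  vy  (4B, 4-aligned)
4..6  cooldown  (2B, 2-aligned)
6..8  -- padding (2B)
8..12  team  (4B, 4-aligned)
12..16  z  (4B, 4-aligned)
16..28  state  (12B, 1-aligned)
28..30  hp  (2B, 2-aligned)
30..32  -- tail padding (2B)
sizeof = 32, alignof = 4
array of 22: 22 × 32 = 704

704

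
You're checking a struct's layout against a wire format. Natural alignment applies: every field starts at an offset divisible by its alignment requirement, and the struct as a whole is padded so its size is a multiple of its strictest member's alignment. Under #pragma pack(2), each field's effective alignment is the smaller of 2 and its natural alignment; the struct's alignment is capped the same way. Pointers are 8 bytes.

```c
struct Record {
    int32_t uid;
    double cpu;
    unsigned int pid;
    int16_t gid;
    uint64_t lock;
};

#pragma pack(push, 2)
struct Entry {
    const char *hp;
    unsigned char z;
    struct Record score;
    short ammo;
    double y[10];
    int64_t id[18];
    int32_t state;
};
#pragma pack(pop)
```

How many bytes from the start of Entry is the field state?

268

Record: 0..4  uid  (4B, 4-aligned); 4..8  -- padding (4B); 8..16  cpu  (8B, 8-aligned); 16..20  pid  (4B, 4-aligned); 20..22  gid  (2B, 2-aligned); 22..24  -- padding (2B); 24..32  lock  (8B, 8-aligned); sizeof = 32, alignof = 8
0..8  hp  (8B, 2-aligned)
8..9  z  (1B, 1-aligned)
9..10  -- padding (1B)
10..42  score  (32B, 2-aligned)
42..44  ammo  (2B, 2-aligned)
44..124  y  (80B, 2-aligned)
124..268  id  (144B, 2-aligned)
268..272  state  (4B, 2-aligned)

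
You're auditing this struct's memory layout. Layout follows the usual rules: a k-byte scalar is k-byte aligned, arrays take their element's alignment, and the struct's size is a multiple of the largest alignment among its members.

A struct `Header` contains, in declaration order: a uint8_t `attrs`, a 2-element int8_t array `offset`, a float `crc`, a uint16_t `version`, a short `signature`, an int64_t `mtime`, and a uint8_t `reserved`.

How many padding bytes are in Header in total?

12

0..1  attrs  (1B, 1-aligned)
1..3  offset  (2B, 1-aligned)
3..4  -- padding (1B)
4..8  crc  (4B, 4-aligned)
8..10  version  (2B, 2-aligned)
10..12  signature  (2B, 2-aligned)
12..16  -- padding (4B)
16..24  mtime  (8B, 8-aligned)
24..25  reserved  (1B, 1-aligned)
25..32  -- tail padding (7B)
sizeof = 32, alignof = 8
data bytes 20, size 32 → padding 12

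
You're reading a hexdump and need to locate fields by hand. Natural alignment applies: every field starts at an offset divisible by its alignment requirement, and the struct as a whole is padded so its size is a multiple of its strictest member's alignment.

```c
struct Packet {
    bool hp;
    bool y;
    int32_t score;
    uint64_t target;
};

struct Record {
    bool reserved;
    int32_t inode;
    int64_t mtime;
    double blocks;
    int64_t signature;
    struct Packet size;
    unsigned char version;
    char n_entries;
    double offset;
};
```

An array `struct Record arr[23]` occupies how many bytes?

Packet: hp at 0 (size 1, align 1) → ends 1; y at 1 (size 1, align 1) → ends 2; pad 2 to align 4 for score; score at 4 (size 4, align 4) → ends 8; target at 8 (size 8, align 8) → ends 16; total 16 bytes, alignment 8
reserved at 0 (size 1, align 1) → ends 1
pad 3 to align 4 for inode
inode at 4 (size 4, align 4) → ends 8
mtime at 8 (size 8, align 8) → ends 16
blocks at 16 (size 8, align 8) → ends 24
signature at 24 (size 8, align 8) → ends 32
size at 32 (size 16, align 8) → ends 48
version at 48 (size 1, align 1) → ends 49
n_entries at 49 (size 1, align 1) → ends 50
pad 6 to align 8 for offset
offset at 56 (size 8, align 8) → ends 64
total 64 bytes, alignment 8
array of 23: 23 × 64 = 1472

1472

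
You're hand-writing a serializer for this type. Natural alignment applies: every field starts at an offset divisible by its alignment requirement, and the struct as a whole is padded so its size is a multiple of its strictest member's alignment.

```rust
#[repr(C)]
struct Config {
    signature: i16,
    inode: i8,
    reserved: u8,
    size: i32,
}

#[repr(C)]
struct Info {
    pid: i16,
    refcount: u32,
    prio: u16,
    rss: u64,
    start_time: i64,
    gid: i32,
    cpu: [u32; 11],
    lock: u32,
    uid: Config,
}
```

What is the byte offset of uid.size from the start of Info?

88

Config: @0: signature [2B, align 2] → 2; @2: inode [1B, align 1] → 3; @3: reserved [1B, align 1] → 4; @4: size [4B, align 4] → 8; size 8, align 4
@0: pid [2B, align 2] → 2
+2 pad (align 4)
@4: refcount [4B, align 4] → 8
@8: prio [2B, align 2] → 10
+6 pad (align 8)
@16: rss [8B, align 8] → 24
@24: start_time [8B, align 8] → 32
@32: gid [4B, align 4] → 36
@36: cpu [44B, align 4] → 80
@80: lock [4B, align 4] → 84
@84: uid [8B, align 4] → 92
within Config: size at 4
84 + 4 = 88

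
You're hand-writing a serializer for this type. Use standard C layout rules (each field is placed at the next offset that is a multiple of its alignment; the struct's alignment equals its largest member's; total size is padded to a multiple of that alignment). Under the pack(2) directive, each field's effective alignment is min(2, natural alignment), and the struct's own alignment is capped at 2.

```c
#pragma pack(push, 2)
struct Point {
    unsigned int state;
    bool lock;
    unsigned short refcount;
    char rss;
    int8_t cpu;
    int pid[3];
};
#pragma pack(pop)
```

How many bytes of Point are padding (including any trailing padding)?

1

@0: state [4B, align 2] → 4
@4: lock [1B, align 1] → 5
+1 pad (align 2)
@6: refcount [2B, align 2] → 8
@8: rss [1B, align 1] → 9
@9: cpu [1B, align 1] → 10
@10: pid [12B, align 2] → 22
size 22, align 2
data bytes 21, size 22 → padding 1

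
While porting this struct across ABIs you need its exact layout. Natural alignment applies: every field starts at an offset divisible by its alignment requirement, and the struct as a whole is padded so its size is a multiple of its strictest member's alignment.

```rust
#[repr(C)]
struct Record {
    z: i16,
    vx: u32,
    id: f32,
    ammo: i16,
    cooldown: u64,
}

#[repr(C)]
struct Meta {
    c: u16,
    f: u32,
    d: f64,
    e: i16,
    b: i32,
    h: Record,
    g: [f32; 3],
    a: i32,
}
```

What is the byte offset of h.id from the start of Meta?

32

Record: 0..2  z  (2B, 2-aligned); 2..4  -- padding (2B); 4..8  vx  (4B, 4-aligned); 8..12  id  (4B, 4-aligned); 12..14  ammo  (2B, 2-aligned); 14..16  -- padding (2B); 16..24  cooldown  (8B, 8-aligned); sizeof = 24, alignof = 8
0..2  c  (2B, 2-aligned)
2..4  -- padding (2B)
4..8  f  (4B, 4-aligned)
8..16  d  (8B, 8-aligned)
16..18  e  (2B, 2-aligned)
18..20  -- padding (2B)
20..24  b  (4B, 4-aligned)
24..48  h  (24B, 8-aligned)
within Record: id at 8
24 + 8 = 32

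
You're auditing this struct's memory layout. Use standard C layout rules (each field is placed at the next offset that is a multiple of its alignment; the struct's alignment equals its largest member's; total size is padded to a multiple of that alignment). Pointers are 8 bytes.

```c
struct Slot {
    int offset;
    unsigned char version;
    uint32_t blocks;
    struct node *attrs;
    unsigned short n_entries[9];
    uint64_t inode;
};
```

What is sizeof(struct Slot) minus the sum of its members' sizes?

13

@0: offset [4B, align 4] → 4
@4: version [1B, align 1] → 5
+3 pad (align 4)
@8: blocks [4B, align 4] → 12
+4 pad (align 8)
@16: attrs [8B, align 8] → 24
@24: n_entries [18B, align 2] → 42
+6 pad (align 8)
@48: inode [8B, align 8] → 56
size 56, align 8
data bytes 43, size 56 → padding 13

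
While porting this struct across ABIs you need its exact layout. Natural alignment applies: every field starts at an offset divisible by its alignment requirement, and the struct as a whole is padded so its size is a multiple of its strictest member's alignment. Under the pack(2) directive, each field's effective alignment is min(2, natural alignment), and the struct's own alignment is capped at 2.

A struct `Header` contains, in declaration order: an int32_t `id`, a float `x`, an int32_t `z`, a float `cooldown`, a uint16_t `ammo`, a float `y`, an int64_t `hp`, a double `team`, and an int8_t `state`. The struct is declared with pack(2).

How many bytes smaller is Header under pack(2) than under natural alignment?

8

natural layout:
  @0: id [4B, align 4] → 4
  @4: x [4B, align 4] → 8
  @8: z [4B, align 4] → 12
  @12: cooldown [4B, align 4] → 16
  @16: ammo [2B, align 2] → 18
  +2 pad (align 4)
  @20: y [4B, align 4] → 24
  @24: hp [8B, align 8] → 32
  @32: team [8B, align 8] → 40
  @40: state [1B, align 1] → 41
  +7 tail pad (align 8)
  size 48, align 8
packed(2) layout:
  @0: id [4B, align 2] → 4
  @4: x [4B, align 2] → 8
  @8: z [4B, align 2] → 12
  @12: cooldown [4B, align 2] → 16
  @16: ammo [2B, align 2] → 18
  @18: y [4B, align 2] → 22
  @22: hp [8B, align 2] → 30
  @30: team [8B, align 2] → 38
  @38: state [1B, align 1] → 39
  +1 tail pad (align 2)
  size 40, align 2
48 − 40 = 8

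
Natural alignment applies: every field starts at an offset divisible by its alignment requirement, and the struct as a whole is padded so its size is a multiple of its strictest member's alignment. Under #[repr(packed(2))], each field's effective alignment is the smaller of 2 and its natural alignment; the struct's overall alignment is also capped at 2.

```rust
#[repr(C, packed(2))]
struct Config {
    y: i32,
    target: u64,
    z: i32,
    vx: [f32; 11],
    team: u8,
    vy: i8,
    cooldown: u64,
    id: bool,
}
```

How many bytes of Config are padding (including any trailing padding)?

@0: y [4B, align 2] → 4
@4: target [8B, align 2] → 12
@12: z [4B, align 2] → 16
@16: vx [44B, align 2] → 60
@60: team [1B, align 1] → 61
@61: vy [1B, align 1] → 62
@62: cooldown [8B, align 2] → 70
@70: id [1B, align 1] → 71
+1 tail pad (align 2)
size 72, align 2
data bytes 71, size 72 → padding 1

1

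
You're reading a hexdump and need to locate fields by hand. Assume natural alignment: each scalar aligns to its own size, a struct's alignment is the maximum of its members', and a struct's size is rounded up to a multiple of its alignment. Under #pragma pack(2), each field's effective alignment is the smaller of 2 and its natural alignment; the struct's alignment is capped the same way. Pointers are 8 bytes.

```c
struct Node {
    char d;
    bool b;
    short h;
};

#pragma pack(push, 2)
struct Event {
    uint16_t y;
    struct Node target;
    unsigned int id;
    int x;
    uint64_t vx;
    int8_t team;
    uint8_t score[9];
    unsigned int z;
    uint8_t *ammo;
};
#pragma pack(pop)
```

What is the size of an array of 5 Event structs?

Node: @0: d [1B, align 1] → 1; @1: b [1B, align 1] → 2; @2: h [2B, align 2] → 4; size 4, align 2
@0: y [2B, align 2] → 2
@2: target [4B, align 2] → 6
@6: id [4B, align 2] → 10
@10: x [4B, align 2] → 14
@14: vx [8B, align 2] → 22
@22: team [1B, align 1] → 23
@23: score [9B, align 1] → 32
@32: z [4B, align 2] → 36
@36: ammo [8B, align 2] → 44
size 44, align 2
array of 5: 5 × 44 = 220

220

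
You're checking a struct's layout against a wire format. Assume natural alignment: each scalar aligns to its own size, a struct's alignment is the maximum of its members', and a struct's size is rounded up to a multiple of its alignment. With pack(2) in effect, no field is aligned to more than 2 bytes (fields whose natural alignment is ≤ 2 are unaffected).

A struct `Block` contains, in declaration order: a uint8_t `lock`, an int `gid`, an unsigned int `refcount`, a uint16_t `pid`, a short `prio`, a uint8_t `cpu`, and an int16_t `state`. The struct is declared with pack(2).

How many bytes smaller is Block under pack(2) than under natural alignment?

2

natural layout:
  @0: lock [1B, align 1] → 1
  +3 pad (align 4)
  @4: gid [4B, align 4] → 8
  @8: refcount [4B, align 4] → 12
  @12: pid [2B, align 2] → 14
  @14: prio [2B, align 2] → 16
  @16: cpu [1B, align 1] → 17
  +1 pad (align 2)
  @18: state [2B, align 2] → 20
  size 20, align 4
packed(2) layout:
  @0: lock [1B, align 1] → 1
  +1 pad (align 2)
  @2: gid [4B, align 2] → 6
  @6: refcount [4B, align 2] → 10
  @10: pid [2B, align 2] → 12
  @12: prio [2B, align 2] → 14
  @14: cpu [1B, align 1] → 15
  +1 pad (align 2)
  @16: state [2B, align 2] → 18
  size 18, align 2
20 − 18 = 2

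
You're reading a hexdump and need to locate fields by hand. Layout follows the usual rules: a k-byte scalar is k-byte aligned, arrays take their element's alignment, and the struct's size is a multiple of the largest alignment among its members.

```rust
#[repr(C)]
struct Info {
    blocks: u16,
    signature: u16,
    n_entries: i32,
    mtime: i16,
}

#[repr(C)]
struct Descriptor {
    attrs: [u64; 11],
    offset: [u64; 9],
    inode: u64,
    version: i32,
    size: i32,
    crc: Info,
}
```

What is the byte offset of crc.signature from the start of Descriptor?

Info: @0: blocks [2B, align 2] → 2; @2: signature [2B, align 2] → 4; @4: n_entries [4B, align 4] → 8; @8: mtime [2B, align 2] → 10; +2 tail pad (align 4); size 12, align 4
@0: attrs [88B, align 8] → 88
@88: offset [72B, align 8] → 160
@160: inode [8B, align 8] → 168
@168: version [4B, align 4] → 172
@172: size [4B, align 4] → 176
@176: crc [12B, align 4] → 188
within Info: signature at 2
176 + 2 = 178

178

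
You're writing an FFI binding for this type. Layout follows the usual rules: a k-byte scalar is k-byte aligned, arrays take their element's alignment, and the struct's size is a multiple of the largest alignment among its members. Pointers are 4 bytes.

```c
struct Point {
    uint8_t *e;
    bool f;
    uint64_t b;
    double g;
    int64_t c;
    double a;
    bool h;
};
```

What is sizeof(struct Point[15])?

720

@0: e [4B, align 4] → 4
@4: f [1B, align 1] → 5
+3 pad (align 8)
@8: b [8B, align 8] → 16
@16: g [8B, align 8] → 24
@24: c [8B, align 8] → 32
@32: a [8B, align 8] → 40
@40: h [1B, align 1] → 41
+7 tail pad (align 8)
size 48, align 8
array of 15: 15 × 48 = 720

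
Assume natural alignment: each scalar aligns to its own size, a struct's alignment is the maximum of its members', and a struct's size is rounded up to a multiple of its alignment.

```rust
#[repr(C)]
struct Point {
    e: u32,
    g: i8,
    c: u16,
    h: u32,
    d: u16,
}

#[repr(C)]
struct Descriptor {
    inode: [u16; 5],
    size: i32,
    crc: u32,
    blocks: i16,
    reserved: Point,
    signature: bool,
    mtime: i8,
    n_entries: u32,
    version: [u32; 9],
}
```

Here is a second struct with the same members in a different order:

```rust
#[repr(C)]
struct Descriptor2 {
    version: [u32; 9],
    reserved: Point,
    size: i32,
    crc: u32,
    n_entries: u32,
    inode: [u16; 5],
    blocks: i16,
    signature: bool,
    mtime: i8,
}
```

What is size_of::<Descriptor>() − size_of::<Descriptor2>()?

Point: @0: e [4B, align 4] → 4; @4: g [1B, align 1] → 5; +1 pad (align 2); @6: c [2B, align 2] → 8; @8: h [4B, align 4] → 12; @12: d [2B, align 2] → 14; +2 tail pad (align 4); size 16, align 4
@0: inode [10B, align 2] → 10
+2 pad (align 4)
@12: size [4B, align 4] → 16
@16: crc [4B, align 4] → 20
@20: blocks [2B, align 2] → 22
+2 pad (align 4)
@24: reserved [16B, align 4] → 40
@40: signature [1B, align 1] → 41
@41: mtime [1B, align 1] → 42
+2 pad (align 4)
@44: n_entries [4B, align 4] → 48
@48: version [36B, align 4] → 84
size 84, align 4
— Descriptor2 —
@0: version [36B, align 4] → 36
@36: reserved [16B, align 4] → 52
@52: size [4B, align 4] → 56
@56: crc [4B, align 4] → 60
@60: n_entries [4B, align 4] → 64
@64: inode [10B, align 2] → 74
@74: blocks [2B, align 2] → 76
@76: signature [1B, align 1] → 77
@77: mtime [1B, align 1] → 78
+2 tail pad (align 4)
size 80, align 4
84 − 80 = 4

4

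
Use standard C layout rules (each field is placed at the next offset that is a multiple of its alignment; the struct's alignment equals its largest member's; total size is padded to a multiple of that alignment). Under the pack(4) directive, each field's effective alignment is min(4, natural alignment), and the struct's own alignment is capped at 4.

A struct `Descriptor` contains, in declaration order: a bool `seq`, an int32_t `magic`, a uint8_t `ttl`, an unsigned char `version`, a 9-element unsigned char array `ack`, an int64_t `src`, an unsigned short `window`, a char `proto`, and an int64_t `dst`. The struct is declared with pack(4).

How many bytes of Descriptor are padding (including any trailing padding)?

5

0..1  seq  (1B, 1-aligned)
1..4  -- padding (3B)
4..8  magic  (4B, 4-aligned)
8..9  ttl  (1B, 1-aligned)
9..10  version  (1B, 1-aligned)
10..19  ack  (9B, 1-aligned)
19..20  -- padding (1B)
20..28  src  (8B, 4-aligned)
28..30  window  (2B, 2-aligned)
30..31  proto  (1B, 1-aligned)
31..32  -- padding (1B)
32..40  dst  (8B, 4-aligned)
sizeof = 40, alignof = 4
data bytes 35, size 40 → padding 5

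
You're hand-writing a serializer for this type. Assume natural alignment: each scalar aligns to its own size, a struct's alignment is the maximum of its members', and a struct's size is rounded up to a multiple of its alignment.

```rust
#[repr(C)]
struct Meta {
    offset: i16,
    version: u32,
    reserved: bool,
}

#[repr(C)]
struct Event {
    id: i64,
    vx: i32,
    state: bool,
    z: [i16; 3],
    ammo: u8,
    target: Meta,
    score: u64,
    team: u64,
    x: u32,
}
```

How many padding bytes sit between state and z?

1

Meta: offset at 0 (size 2, align 2) → ends 2; pad 2 to align 4 for version; version at 4 (size 4, align 4) → ends 8; reserved at 8 (size 1, align 1) → ends 9; tail pad 3 to reach multiple of 4; total 12 bytes, alignment 4
id at 0 (size 8, align 8) → ends 8
vx at 8 (size 4, align 4) → ends 12
state at 12 (size 1, align 1) → ends 13
pad 1 to align 2 for z
z at 14 (size 6, align 2) → ends 20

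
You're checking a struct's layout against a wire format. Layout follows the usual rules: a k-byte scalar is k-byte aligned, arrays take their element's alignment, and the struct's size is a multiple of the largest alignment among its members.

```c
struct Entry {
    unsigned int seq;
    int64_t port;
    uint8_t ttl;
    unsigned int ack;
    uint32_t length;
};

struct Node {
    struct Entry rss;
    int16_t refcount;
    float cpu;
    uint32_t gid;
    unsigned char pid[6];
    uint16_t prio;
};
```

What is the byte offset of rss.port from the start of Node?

8

Entry: @0: seq [4B, align 4] → 4; +4 pad (align 8); @8: port [8B, align 8] → 16; @16: ttl [1B, align 1] → 17; +3 pad (align 4); @20: ack [4B, align 4] → 24; @24: length [4B, align 4] → 28; +4 tail pad (align 8); size 32, align 8
@0: rss [32B, align 8] → 32
within Entry: port at 8
0 + 8 = 8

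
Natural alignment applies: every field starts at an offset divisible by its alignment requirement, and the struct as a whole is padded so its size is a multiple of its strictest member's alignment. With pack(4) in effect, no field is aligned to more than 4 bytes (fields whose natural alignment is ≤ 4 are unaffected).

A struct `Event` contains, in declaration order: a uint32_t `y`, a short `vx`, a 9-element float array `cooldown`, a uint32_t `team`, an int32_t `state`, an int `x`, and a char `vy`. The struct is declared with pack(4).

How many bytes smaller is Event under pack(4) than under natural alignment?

0

natural layout:
  @0: y [4B, align 4] → 4
  @4: vx [2B, align 2] → 6
  +2 pad (align 4)
  @8: cooldown [36B, align 4] → 44
  @44: team [4B, align 4] → 48
  @48: state [4B, align 4] → 52
  @52: x [4B, align 4] → 56
  @56: vy [1B, align 1] → 57
  +3 tail pad (align 4)
  size 60, align 4
packed(4) layout:
  @0: y [4B, align 4] → 4
  @4: vx [2B, align 2] → 6
  +2 pad (align 4)
  @8: cooldown [36B, align 4] → 44
  @44: team [4B, align 4] → 48
  @48: state [4B, align 4] → 52
  @52: x [4B, align 4] → 56
  @56: vy [1B, align 1] → 57
  +3 tail pad (align 4)
  size 60, align 4
60 − 60 = 0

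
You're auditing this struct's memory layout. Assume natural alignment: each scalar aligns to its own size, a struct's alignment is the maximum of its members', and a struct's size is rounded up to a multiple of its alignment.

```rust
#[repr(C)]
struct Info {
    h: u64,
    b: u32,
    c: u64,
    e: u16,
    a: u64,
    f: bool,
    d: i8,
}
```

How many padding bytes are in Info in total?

16

h at 0 (size 8, align 8) → ends 8
b at 8 (size 4, align 4) → ends 12
pad 4 to align 8 for c
c at 16 (size 8, align 8) → ends 24
e at 24 (size 2, align 2) → ends 26
pad 6 to align 8 for a
a at 32 (size 8, align 8) → ends 40
f at 40 (size 1, align 1) → ends 41
d at 41 (size 1, align 1) → ends 42
tail pad 6 to reach multiple of 8
total 48 bytes, alignment 8
data bytes 32, size 48 → padding 16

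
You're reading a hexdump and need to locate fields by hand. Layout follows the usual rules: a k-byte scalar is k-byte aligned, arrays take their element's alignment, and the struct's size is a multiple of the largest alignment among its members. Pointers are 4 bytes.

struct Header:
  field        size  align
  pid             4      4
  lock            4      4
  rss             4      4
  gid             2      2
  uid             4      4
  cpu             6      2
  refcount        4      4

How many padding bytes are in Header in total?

0..4  pid  (4B, 4-aligned)
4..8  lock  (4B, 4-aligned)
8..12  rss  (4B, 4-aligned)
12..14  gid  (2B, 2-aligned)
14..16  -- padding (2B)
16..20  uid  (4B, 4-aligned)
20..26  cpu  (6B, 2-aligned)
26..28  -- padding (2B)
28..32  refcount  (4B, 4-aligned)
sizeof = 32, alignof = 4
data bytes 28, size 32 → padding 4

4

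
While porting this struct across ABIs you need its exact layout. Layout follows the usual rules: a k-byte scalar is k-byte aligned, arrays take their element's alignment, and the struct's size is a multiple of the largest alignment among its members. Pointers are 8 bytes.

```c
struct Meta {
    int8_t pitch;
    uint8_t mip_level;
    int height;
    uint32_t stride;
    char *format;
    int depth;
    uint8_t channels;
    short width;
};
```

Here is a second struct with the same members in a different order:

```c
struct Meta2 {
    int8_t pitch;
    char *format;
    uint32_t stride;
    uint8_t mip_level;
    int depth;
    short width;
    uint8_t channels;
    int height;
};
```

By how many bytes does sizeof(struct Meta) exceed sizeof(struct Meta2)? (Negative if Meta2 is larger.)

0..1  pitch  (1B, 1-aligned)
1..2  mip_level  (1B, 1-aligned)
2..4  -- padding (2B)
4..8  height  (4B, 4-aligned)
8..12  stride  (4B, 4-aligned)
12..16  -- padding (4B)
16..24  format  (8B, 8-aligned)
24..28  depth  (4B, 4-aligned)
28..29  channels  (1B, 1-aligned)
29..30  -- padding (1B)
30..32  width  (2B, 2-aligned)
sizeof = 32, alignof = 8
— Meta2 —
0..1  pitch  (1B, 1-aligned)
1..8  -- padding (7B)
8..16  format  (8B, 8-aligned)
16..20  stride  (4B, 4-aligned)
20..21  mip_level  (1B, 1-aligned)
21..24  -- padding (3B)
24..28  depth  (4B, 4-aligned)
28..30  width  (2B, 2-aligned)
30..31  channels  (1B, 1-aligned)
31..32  -- padding (1B)
32..36  height  (4B, 4-aligned)
36..40  -- tail padding (4B)
sizeof = 40, alignof = 8
32 − 40 = -8

-8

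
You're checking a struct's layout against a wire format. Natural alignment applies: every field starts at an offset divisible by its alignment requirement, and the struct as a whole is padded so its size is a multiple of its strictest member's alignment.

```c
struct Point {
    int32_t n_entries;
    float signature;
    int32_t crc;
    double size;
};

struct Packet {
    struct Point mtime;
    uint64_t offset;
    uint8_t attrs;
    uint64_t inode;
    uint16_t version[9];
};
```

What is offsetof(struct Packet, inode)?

Point: 0..4  n_entries  (4B, 4-aligned); 4..8  signature  (4B, 4-aligned); 8..12  crc  (4B, 4-aligned); 12..16  -- padding (4B); 16..24  size  (8B, 8-aligned); sizeof = 24, alignof = 8
0..24  mtime  (24B, 8-aligned)
24..32  offset  (8B, 8-aligned)
32..33  attrs  (1B, 1-aligned)
33..40  -- padding (7B)
40..48  inode  (8B, 8-aligned)

40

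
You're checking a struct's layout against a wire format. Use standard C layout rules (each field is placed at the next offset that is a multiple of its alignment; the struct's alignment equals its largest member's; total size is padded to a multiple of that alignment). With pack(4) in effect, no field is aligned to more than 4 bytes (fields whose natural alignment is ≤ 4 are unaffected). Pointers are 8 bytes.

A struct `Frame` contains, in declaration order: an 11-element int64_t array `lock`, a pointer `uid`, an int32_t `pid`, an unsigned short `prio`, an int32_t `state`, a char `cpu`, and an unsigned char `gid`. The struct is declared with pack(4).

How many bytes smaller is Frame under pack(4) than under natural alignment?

natural layout:
  lock at 0 (size 88, align 8) → ends 88
  uid at 88 (size 8, align 8) → ends 96
  pid at 96 (size 4, align 4) → ends 100
  prio at 100 (size 2, align 2) → ends 102
  pad 2 to align 4 for state
  state at 104 (size 4, align 4) → ends 108
  cpu at 108 (size 1, align 1) → ends 109
  gid at 109 (size 1, align 1) → ends 110
  tail pad 2 to reach multiple of 8
  total 112 bytes, alignment 8
packed(4) layout:
  lock at 0 (size 88, align 4) → ends 88
  uid at 88 (size 8, align 4) → ends 96
  pid at 96 (size 4, align 4) → ends 100
  prio at 100 (size 2, align 2) → ends 102
  pad 2 to align 4 for state
  state at 104 (size 4, align 4) → ends 108
  cpu at 108 (size 1, align 1) → ends 109
  gid at 109 (size 1, align 1) → ends 110
  tail pad 2 to reach multiple of 4
  total 112 bytes, alignment 4
112 − 112 = 0

0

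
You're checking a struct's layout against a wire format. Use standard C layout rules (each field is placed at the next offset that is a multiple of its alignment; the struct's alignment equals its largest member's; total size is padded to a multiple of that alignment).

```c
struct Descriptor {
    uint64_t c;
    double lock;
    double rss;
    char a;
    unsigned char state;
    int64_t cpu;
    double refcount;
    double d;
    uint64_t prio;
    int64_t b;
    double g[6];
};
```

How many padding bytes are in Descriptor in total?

@0: c [8B, align 8] → 8
@8: lock [8B, align 8] → 16
@16: rss [8B, align 8] → 24
@24: a [1B, align 1] → 25
@25: state [1B, align 1] → 26
+6 pad (align 8)
@32: cpu [8B, align 8] → 40
@40: refcount [8B, align 8] → 48
@48: d [8B, align 8] → 56
@56: prio [8B, align 8] → 64
@64: b [8B, align 8] → 72
@72: g [48B, align 8] → 120
size 120, align 8
data bytes 114, size 120 → padding 6

6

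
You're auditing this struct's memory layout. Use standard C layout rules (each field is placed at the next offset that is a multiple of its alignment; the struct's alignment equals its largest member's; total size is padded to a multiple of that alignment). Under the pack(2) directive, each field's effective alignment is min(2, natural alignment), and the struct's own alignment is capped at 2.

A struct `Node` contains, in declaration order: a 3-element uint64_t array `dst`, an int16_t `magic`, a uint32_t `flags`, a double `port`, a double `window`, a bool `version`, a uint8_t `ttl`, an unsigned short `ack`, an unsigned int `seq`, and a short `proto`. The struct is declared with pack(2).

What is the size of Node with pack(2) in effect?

56

dst at 0 (size 24, align 2) → ends 24
magic at 24 (size 2, align 2) → ends 26
flags at 26 (size 4, align 2) → ends 30
port at 30 (size 8, align 2) → ends 38
window at 38 (size 8, align 2) → ends 46
version at 46 (size 1, align 1) → ends 47
ttl at 47 (size 1, align 1) → ends 48
ack at 48 (size 2, align 2) → ends 50
seq at 50 (size 4, align 2) → ends 54
proto at 54 (size 2, align 2) → ends 56
total 56 bytes, alignment 2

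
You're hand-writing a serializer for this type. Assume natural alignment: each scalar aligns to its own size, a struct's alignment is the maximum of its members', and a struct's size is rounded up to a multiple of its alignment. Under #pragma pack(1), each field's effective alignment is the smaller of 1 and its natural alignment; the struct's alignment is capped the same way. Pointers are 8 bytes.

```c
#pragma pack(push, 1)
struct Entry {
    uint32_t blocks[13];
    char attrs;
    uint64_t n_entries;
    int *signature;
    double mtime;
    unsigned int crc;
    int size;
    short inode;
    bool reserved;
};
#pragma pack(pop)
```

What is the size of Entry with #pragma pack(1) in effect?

88

@0: blocks [52B, align 1] → 52
@52: attrs [1B, align 1] → 53
@53: n_entries [8B, align 1] → 61
@61: signature [8B, align 1] → 69
@69: mtime [8B, align 1] → 77
@77: crc [4B, align 1] → 81
@81: size [4B, align 1] → 85
@85: inode [2B, align 1] → 87
@87: reserved [1B, align 1] → 88
size 88, align 1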